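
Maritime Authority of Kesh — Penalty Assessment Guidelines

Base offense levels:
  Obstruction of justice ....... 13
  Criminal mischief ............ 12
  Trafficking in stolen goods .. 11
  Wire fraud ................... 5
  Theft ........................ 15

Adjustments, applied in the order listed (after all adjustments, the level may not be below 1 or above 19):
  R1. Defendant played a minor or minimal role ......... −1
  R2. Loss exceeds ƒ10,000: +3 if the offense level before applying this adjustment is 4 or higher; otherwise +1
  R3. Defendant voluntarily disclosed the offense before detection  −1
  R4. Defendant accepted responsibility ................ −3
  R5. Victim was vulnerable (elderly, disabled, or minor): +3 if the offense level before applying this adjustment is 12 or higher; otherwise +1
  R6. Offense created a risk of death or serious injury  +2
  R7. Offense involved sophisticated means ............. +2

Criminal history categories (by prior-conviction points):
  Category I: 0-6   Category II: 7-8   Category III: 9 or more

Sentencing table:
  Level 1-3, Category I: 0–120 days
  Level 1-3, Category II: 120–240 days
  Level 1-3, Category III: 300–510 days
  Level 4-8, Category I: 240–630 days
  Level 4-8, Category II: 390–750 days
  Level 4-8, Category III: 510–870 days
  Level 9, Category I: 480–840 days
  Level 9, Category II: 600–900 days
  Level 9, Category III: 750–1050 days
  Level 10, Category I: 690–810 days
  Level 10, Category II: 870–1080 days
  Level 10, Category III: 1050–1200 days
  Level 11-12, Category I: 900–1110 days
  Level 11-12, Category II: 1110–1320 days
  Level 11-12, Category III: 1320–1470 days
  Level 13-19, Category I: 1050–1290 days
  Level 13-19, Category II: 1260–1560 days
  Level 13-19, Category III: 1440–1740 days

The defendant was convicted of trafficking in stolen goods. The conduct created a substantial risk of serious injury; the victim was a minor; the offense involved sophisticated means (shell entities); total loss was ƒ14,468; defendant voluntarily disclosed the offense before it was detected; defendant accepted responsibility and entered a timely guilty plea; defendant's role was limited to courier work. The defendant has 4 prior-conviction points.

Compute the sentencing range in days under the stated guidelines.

Base offense level for trafficking in stolen goods: 11.
R1 applies: 11 − 1 = 10.
R2 applies (level before this adjustment is 10 ≥ 4, so +3): 10 + 3 = 13.
R3 applies: 13 − 1 = 12.
R4 applies: 12 − 3 = 9.
R5 applies (level before this adjustment is 9 < 12, so +1): 9 + 1 = 10.
R6 applies: 10 + 2 = 12.
R7 applies: 12 + 2 = 14.
Final offense level: 14.
Criminal history: 4 prior points → Category I (0-6).
Level 14 falls in the 13-19 band.
Grid: Level 13-19 × Category I = 1050-1290 days.

1050-1290 days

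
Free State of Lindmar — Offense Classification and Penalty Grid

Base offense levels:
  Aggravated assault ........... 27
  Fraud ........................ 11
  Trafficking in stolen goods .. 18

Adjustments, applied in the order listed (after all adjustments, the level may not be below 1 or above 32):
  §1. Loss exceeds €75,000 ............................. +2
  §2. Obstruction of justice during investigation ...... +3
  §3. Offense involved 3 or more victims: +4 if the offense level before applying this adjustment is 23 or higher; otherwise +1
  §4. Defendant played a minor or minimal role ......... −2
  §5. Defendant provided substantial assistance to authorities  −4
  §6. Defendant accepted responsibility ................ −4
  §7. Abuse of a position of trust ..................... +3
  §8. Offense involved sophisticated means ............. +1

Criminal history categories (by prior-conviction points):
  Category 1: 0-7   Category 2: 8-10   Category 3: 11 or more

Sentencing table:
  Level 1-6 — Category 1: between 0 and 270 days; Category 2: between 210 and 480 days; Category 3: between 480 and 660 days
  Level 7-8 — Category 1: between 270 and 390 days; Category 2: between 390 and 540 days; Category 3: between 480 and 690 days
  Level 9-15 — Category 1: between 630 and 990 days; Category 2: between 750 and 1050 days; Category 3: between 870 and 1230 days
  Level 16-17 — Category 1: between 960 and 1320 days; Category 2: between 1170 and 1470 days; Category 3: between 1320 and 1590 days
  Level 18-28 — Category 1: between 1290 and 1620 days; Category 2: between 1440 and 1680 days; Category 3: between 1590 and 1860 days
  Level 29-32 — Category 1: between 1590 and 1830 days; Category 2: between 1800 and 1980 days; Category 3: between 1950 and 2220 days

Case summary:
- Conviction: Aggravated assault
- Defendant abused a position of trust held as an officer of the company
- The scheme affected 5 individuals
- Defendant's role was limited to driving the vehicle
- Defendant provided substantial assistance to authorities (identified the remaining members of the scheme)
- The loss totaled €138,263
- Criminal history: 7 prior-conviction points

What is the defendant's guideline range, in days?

Base offense level for aggravated assault: 27.
§1 applies: 27 + 2 = 29.
§2 does not apply.
§3 applies (level before this adjustment is 29 ≥ 23, so +4): 29 + 4 = 33.
§4 applies: 33 − 2 = 31.
§5 applies: 31 − 4 = 27.
§7 applies: 27 + 3 = 30.
§8 does not apply.
Final offense level: 30.
Criminal history: 7 prior points → Category 1 (0-7).
Level 30 falls in the 29-32 band.
Grid: Level 29-32 × Category 1 = 1590-1830 days.

1590-1830 days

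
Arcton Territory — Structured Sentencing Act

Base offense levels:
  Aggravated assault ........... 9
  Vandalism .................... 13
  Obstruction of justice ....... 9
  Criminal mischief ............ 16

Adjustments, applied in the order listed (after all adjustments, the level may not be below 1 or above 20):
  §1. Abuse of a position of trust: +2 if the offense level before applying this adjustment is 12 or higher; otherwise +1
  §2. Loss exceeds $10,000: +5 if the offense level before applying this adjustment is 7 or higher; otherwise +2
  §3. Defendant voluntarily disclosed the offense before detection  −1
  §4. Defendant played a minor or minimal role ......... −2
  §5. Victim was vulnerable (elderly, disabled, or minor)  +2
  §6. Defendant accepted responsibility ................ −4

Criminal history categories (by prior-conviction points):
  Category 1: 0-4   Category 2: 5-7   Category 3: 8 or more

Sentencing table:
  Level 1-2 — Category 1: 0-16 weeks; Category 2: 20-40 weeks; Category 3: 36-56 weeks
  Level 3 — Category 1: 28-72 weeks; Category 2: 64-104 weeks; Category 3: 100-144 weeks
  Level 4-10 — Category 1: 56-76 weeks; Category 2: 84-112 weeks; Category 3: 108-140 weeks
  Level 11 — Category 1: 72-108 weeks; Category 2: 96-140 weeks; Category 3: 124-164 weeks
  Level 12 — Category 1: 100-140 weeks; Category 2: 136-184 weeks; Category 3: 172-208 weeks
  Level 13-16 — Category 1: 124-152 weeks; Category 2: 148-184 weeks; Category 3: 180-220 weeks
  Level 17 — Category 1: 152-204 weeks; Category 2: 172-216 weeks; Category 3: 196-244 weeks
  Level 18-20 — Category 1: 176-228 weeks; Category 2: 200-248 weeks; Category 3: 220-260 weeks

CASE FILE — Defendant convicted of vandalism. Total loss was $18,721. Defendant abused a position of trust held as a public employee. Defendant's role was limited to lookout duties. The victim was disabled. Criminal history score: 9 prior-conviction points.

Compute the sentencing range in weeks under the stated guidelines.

220-260 weeks

Base offense level for vandalism: 13.
§1 applies (level before this adjustment is 13 ≥ 12, so +2): 13 + 2 = 15.
§2 applies (level before this adjustment is 15 ≥ 7, so +5): 15 + 5 = 20.
§3 does not apply.
§4 applies: 20 − 2 = 18.
§5 applies: 18 + 2 = 20.
Final offense level: 20.
Criminal history: 9 prior points → Category 3 (8+).
Level 20 falls in the 18-20 band.
Grid: Level 18-20 × Category 3 = 220-260 weeks.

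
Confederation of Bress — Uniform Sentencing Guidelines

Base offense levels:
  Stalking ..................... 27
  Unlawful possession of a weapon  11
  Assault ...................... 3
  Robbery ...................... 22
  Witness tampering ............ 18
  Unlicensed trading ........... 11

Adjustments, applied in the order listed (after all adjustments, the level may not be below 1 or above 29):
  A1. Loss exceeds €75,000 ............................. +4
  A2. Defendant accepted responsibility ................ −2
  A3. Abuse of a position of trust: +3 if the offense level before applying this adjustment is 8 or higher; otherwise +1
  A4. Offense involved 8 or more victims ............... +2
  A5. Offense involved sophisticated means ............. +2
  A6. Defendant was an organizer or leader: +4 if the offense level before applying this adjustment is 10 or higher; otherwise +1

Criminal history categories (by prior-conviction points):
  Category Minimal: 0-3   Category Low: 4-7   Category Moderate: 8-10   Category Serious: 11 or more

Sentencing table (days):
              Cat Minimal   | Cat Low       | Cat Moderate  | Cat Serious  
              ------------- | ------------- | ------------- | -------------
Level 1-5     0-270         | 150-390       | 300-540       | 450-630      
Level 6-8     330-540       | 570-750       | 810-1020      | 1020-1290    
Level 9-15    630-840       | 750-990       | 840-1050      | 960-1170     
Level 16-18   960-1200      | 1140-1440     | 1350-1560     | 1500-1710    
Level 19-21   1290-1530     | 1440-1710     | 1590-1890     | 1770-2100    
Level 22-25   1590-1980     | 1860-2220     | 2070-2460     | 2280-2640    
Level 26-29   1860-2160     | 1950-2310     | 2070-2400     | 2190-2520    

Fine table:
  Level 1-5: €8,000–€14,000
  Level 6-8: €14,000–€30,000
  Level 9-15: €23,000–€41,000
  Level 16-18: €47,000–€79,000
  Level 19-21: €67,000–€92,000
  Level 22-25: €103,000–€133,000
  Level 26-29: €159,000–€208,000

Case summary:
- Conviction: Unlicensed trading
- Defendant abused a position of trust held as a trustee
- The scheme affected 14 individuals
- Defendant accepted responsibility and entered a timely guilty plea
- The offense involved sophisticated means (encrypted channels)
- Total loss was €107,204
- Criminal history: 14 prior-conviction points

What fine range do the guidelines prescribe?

€67,000–€92,000

Base offense level for unlicensed trading: 11.
A1 applies: 11 + 4 = 15.
A2 applies: 15 − 2 = 13.
A3 applies (level before this adjustment is 13 ≥ 8, so +3): 13 + 3 = 16.
A4 applies: 16 + 2 = 18.
A5 applies: 18 + 2 = 20.
A6 does not apply.
Final offense level: 20.
Level 20 falls in the 19-21 band.
Fine table: Level 19-21 → €67,000–€92,000.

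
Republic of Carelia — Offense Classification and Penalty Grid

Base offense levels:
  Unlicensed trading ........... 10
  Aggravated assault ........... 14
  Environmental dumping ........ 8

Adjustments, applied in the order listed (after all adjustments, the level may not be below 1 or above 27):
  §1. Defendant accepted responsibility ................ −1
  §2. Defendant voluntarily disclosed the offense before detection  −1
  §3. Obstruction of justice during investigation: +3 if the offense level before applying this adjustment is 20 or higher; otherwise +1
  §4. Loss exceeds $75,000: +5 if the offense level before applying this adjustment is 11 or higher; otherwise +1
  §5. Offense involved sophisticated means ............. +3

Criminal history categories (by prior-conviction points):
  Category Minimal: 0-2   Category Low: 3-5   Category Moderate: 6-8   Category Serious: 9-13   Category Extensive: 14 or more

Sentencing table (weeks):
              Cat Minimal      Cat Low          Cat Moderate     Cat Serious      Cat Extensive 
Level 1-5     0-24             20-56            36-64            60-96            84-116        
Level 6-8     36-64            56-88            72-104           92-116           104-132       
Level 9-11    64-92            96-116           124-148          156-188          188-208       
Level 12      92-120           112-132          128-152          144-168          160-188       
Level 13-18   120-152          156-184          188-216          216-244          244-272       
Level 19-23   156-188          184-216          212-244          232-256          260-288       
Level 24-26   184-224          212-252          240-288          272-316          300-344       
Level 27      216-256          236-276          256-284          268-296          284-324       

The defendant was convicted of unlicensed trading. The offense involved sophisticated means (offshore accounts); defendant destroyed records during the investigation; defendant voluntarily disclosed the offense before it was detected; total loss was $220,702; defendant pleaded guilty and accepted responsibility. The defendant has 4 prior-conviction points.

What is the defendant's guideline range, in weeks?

156-184 weeks

Base offense level for unlicensed trading: 10.
§1 applies: 10 − 1 = 9.
§2 applies: 9 − 1 = 8.
§3 applies (level before this adjustment is 8 < 20, so +1): 8 + 1 = 9.
§4 applies (level before this adjustment is 9 < 11, so +1): 9 + 1 = 10.
§5 applies: 10 + 3 = 13.
Final offense level: 13.
Criminal history: 4 prior points → Category Low (3-5).
Level 13 falls in the 13-18 band.
Grid: Level 13-18 × Category Low = 156-184 weeks.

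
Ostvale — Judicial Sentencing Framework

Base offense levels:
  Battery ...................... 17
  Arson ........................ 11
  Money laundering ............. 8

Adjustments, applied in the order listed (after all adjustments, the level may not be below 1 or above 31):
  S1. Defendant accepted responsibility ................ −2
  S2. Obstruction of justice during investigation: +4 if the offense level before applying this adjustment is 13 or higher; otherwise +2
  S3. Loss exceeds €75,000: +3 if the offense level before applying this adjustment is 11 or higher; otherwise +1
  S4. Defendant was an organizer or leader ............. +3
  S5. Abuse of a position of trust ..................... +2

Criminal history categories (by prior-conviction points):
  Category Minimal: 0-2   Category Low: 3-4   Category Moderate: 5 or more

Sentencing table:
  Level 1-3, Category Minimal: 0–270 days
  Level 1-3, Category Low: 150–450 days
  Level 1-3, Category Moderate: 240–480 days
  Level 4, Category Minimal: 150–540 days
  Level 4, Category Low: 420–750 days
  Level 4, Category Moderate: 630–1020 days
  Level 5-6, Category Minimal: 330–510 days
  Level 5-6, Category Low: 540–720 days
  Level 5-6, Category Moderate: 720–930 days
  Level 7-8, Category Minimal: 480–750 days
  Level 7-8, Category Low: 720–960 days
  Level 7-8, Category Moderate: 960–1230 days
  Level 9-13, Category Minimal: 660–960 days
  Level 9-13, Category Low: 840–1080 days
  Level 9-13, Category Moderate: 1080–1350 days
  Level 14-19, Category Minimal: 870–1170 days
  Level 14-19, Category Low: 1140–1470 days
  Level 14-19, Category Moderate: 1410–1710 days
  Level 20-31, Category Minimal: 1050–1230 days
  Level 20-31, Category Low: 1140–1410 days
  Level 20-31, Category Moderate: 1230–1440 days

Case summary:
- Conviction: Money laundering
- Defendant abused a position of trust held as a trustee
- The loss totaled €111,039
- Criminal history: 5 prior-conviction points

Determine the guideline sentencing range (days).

1080-1350 days

Base offense level for money laundering: 8.
S1 does not apply.
S2 does not apply.
S3 applies (level before this adjustment is 8 < 11, so +1): 8 + 1 = 9.
S4 does not apply.
S5 applies: 9 + 2 = 11.
Final offense level: 11.
Criminal history: 5 prior points → Category Moderate (5+).
Level 11 falls in the 9-13 band.
Grid: Level 9-13 × Category Moderate = 1080-1350 days.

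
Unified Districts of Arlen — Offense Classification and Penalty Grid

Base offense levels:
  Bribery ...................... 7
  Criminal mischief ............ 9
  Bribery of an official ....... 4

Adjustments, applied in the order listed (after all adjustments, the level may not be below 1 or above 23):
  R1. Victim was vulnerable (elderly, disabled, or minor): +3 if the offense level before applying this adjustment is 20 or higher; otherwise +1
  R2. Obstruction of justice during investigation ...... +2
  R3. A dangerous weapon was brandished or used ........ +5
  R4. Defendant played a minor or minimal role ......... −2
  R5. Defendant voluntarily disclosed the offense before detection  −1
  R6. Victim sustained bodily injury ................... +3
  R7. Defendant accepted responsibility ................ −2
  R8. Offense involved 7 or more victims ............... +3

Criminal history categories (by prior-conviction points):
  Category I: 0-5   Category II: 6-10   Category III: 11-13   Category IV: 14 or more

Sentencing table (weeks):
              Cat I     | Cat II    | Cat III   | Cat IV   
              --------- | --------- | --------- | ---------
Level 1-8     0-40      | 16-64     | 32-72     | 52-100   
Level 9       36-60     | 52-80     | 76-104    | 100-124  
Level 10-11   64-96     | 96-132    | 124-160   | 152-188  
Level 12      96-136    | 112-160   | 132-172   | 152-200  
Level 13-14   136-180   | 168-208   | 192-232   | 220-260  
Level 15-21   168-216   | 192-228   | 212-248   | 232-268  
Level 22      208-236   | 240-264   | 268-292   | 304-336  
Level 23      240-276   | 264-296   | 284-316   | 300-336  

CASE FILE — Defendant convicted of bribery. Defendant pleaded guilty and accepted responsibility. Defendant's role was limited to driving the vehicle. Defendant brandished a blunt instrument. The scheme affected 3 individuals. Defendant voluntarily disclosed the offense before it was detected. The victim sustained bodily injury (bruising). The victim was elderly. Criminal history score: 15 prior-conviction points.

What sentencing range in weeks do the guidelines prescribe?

152-188 weeks

Base offense level for bribery: 7.
R1 applies (level before this adjustment is 7 < 20, so +1): 7 + 1 = 8.
R3 applies: 8 + 5 = 13.
R4 applies: 13 − 2 = 11.
R5 applies: 11 − 1 = 10.
R6 applies: 10 + 3 = 13.
R7 applies: 13 − 2 = 11.
R8 does not apply.
Final offense level: 11.
Criminal history: 15 prior points → Category IV (14+).
Level 11 falls in the 10-11 band.
Grid: Level 10-11 × Category IV = 152-188 weeks.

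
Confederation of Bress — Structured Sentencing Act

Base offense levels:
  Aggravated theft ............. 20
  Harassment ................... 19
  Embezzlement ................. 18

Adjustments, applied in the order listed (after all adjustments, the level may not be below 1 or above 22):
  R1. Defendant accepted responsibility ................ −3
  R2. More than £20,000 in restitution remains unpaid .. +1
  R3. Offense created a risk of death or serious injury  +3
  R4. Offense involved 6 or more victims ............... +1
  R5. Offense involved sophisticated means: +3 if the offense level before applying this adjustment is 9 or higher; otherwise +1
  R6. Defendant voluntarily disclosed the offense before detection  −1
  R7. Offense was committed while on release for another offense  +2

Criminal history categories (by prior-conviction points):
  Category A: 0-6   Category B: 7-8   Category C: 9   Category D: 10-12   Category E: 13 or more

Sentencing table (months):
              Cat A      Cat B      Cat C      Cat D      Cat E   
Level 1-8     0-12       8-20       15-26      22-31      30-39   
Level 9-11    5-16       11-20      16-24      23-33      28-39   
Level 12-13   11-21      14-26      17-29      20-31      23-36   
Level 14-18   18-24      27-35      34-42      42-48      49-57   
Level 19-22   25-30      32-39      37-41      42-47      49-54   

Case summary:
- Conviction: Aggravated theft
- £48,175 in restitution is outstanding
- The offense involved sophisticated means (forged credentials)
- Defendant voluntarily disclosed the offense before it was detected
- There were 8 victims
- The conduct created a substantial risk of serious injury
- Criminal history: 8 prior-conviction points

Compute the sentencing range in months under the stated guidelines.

32-39 months

Base offense level for aggravated theft: 20.
R2 applies: 20 + 1 = 21.
R3 applies: 21 + 3 = 24.
R4 applies: 24 + 1 = 25.
R5 applies (level before this adjustment is 25 ≥ 9, so +3): 25 + 3 = 28.
R6 applies: 28 − 1 = 27.
R7 does not apply.
Level 27 exceeds the maximum of 22; capped at 22.
Final offense level: 22.
Criminal history: 8 prior points → Category B (7-8).
Level 22 falls in the 19-22 band.
Grid: Level 19-22 × Category B = 32-39 months.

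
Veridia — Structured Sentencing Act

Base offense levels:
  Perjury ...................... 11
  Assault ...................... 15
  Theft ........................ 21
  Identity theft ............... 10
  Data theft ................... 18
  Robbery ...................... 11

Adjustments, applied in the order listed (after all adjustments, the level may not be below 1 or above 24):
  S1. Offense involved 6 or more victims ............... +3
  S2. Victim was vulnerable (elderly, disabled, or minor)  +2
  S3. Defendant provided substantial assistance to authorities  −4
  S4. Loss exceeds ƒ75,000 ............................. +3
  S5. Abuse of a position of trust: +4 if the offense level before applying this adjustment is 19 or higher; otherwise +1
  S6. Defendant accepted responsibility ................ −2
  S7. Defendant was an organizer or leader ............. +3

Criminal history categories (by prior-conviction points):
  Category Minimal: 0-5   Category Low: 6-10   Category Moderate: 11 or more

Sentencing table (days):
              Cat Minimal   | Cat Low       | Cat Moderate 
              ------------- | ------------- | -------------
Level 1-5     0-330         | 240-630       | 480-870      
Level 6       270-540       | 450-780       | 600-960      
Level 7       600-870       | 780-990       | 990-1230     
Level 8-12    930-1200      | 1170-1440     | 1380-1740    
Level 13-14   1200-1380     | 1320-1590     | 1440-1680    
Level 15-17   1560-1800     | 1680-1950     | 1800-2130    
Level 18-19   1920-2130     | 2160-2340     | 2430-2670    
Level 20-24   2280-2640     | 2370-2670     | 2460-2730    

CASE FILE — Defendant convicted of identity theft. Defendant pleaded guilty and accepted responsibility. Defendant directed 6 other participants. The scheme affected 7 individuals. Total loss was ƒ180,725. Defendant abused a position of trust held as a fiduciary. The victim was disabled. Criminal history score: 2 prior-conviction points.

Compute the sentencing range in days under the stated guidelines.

2280-2640 days

Base offense level for identity theft: 10.
S1 applies: 10 + 3 = 13.
S2 applies: 13 + 2 = 15.
S3 does not apply.
S4 applies: 15 + 3 = 18.
S5 applies (level before this adjustment is 18 < 19, so +1): 18 + 1 = 19.
S6 applies: 19 − 2 = 17.
S7 applies: 17 + 3 = 20.
Final offense level: 20.
Criminal history: 2 prior points → Category Minimal (0-5).
Level 20 falls in the 20-24 band.
Grid: Level 20-24 × Category Minimal = 2280-2640 days.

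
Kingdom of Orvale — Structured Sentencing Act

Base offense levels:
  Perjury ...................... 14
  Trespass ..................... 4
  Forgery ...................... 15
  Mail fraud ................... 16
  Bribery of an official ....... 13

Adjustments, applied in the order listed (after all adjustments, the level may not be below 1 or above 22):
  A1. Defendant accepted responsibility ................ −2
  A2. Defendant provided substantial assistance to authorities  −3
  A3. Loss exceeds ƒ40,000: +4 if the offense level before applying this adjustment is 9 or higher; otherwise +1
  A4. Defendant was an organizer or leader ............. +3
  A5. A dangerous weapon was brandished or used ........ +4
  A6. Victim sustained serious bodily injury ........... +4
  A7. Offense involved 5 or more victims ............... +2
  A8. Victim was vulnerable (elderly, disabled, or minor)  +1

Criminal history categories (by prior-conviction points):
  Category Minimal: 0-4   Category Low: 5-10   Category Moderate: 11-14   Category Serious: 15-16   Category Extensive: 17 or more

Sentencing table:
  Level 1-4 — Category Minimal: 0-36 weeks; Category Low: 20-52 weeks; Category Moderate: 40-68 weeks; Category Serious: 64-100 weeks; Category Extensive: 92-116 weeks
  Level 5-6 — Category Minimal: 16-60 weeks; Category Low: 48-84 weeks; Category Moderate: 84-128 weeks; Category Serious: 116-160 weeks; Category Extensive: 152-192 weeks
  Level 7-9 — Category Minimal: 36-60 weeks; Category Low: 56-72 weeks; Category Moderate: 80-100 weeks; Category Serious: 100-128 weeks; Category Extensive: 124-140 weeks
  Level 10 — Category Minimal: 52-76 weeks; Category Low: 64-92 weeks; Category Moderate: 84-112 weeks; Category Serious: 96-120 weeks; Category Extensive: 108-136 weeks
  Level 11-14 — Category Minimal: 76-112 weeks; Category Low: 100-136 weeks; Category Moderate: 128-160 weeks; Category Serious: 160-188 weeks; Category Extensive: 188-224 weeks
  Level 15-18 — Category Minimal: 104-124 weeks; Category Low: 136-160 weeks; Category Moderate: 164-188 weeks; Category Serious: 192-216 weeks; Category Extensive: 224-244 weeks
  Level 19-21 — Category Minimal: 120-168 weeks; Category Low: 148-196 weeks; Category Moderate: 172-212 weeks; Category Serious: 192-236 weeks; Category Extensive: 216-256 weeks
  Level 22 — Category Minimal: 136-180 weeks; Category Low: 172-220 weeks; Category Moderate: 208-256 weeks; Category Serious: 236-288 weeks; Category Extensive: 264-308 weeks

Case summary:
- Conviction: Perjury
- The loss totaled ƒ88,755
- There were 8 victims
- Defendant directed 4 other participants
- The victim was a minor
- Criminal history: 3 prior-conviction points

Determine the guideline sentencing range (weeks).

Base offense level for perjury: 14.
A1 does not apply.
A2 does not apply.
A3 applies (level before this adjustment is 14 ≥ 9, so +4): 14 + 4 = 18.
A4 applies: 18 + 3 = 21.
A6 does not apply.
A7 applies: 21 + 2 = 23.
A8 applies: 23 + 1 = 24.
Level 24 exceeds the maximum of 22; capped at 22.
Final offense level: 22.
Criminal history: 3 prior points → Category Minimal (0-4).
Level 22 falls in the 22 band.
Grid: Level 22 × Category Minimal = 136-180 weeks.

136-180 weeks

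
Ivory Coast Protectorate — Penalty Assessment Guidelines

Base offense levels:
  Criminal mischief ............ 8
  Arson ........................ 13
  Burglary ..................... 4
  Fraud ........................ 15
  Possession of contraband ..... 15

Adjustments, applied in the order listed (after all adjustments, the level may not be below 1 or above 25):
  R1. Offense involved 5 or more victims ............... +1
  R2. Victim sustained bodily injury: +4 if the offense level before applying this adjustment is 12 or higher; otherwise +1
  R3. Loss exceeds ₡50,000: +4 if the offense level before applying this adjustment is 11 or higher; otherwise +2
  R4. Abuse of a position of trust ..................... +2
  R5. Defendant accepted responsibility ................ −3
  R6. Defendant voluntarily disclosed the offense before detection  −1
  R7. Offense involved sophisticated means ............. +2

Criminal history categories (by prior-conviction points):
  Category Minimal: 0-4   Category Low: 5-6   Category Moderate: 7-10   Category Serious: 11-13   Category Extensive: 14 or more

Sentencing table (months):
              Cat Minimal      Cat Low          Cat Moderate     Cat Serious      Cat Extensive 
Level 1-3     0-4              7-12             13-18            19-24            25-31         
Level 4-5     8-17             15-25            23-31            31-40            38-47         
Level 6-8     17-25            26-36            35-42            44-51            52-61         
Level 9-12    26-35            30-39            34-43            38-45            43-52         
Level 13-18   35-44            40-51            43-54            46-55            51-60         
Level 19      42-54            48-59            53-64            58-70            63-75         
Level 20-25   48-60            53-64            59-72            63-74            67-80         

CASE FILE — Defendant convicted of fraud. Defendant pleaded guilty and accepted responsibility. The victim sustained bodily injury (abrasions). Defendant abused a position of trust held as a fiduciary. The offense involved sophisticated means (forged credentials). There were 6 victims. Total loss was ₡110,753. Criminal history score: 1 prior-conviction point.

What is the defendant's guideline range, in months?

48-60 months

Base offense level for fraud: 15.
R1 applies: 15 + 1 = 16.
R2 applies (level before this adjustment is 16 ≥ 12, so +4): 16 + 4 = 20.
R3 applies (level before this adjustment is 20 ≥ 11, so +4): 20 + 4 = 24.
R4 applies: 24 + 2 = 26.
R5 applies: 26 − 3 = 23.
R6 does not apply.
R7 applies: 23 + 2 = 25.
Final offense level: 25.
Criminal history: 1 prior point → Category Minimal (0-4).
Level 25 falls in the 20-25 band.
Grid: Level 20-25 × Category Minimal = 48-60 months.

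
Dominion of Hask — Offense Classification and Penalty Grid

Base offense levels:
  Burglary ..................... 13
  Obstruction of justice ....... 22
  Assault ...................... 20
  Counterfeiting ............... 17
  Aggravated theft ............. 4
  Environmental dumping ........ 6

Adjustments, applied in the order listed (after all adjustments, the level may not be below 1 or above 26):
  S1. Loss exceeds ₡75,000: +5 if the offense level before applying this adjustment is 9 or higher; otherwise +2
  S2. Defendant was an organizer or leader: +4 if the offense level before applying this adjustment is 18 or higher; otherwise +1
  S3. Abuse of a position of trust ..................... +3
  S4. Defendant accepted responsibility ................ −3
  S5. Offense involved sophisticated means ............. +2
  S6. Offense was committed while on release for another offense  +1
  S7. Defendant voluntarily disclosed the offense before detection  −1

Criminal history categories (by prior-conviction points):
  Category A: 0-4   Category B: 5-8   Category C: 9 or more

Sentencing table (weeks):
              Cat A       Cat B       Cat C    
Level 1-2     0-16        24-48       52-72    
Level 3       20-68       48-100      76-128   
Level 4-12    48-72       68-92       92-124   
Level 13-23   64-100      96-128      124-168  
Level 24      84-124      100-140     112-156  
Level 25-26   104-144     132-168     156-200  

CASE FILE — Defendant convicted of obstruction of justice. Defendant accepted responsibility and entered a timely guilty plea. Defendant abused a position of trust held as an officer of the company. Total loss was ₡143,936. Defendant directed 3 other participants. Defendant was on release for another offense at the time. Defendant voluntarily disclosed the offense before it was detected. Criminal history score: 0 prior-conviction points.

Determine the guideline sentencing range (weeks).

Base offense level for obstruction of justice: 22.
S1 applies (level before this adjustment is 22 ≥ 9, so +5): 22 + 5 = 27.
S2 applies (level before this adjustment is 27 ≥ 18, so +4): 27 + 4 = 31.
S3 applies: 31 + 3 = 34.
S4 applies: 34 − 3 = 31.
S6 applies: 31 + 1 = 32.
S7 applies: 32 − 1 = 31.
Level 31 exceeds the maximum of 26; capped at 26.
Final offense level: 26.
Criminal history: 0 prior points → Category A (0-4).
Level 26 falls in the 25-26 band.
Grid: Level 25-26 × Category A = 104-144 weeks.

104-144 weeks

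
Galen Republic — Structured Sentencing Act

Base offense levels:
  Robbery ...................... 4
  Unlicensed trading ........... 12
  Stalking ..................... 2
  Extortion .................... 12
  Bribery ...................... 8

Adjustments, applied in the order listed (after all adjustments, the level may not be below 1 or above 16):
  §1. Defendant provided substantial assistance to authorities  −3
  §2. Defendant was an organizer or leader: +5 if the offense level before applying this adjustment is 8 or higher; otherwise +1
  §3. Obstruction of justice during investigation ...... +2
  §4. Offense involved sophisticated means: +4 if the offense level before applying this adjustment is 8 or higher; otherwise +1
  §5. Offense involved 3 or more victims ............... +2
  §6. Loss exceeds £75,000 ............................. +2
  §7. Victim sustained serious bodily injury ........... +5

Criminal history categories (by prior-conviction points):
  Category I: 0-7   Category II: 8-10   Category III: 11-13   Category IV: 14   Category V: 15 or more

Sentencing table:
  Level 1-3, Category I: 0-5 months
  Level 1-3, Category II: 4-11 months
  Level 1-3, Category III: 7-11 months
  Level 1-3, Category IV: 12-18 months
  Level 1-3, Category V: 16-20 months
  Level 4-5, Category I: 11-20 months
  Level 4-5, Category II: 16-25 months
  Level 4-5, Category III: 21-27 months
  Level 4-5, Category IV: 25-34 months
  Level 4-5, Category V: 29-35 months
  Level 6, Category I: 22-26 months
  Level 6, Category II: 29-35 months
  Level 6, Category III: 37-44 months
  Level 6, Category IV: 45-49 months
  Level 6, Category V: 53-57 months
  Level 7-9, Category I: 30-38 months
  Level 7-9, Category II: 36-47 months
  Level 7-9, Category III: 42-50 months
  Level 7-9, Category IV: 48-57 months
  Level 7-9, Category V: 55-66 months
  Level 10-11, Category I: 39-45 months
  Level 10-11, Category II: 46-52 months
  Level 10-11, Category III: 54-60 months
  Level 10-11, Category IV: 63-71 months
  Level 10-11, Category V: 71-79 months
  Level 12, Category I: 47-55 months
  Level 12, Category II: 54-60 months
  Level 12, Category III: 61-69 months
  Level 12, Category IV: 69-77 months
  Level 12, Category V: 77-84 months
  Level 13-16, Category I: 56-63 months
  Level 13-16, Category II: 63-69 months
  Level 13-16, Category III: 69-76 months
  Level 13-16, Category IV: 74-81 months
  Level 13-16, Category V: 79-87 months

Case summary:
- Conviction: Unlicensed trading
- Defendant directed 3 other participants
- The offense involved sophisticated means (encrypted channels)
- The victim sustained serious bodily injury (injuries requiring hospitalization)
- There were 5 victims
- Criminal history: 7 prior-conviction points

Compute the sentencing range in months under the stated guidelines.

56-63 months

Base offense level for unlicensed trading: 12.
§1 does not apply.
§2 applies (level before this adjustment is 12 ≥ 8, so +5): 12 + 5 = 17.
§4 applies (level before this adjustment is 17 ≥ 8, so +4): 17 + 4 = 21.
§5 applies: 21 + 2 = 23.
§6 does not apply.
§7 applies: 23 + 5 = 28.
Level 28 exceeds the maximum of 16; capped at 16.
Final offense level: 16.
Criminal history: 7 prior points → Category I (0-7).
Level 16 falls in the 13-16 band.
Grid: Level 13-16 × Category I = 56-63 months.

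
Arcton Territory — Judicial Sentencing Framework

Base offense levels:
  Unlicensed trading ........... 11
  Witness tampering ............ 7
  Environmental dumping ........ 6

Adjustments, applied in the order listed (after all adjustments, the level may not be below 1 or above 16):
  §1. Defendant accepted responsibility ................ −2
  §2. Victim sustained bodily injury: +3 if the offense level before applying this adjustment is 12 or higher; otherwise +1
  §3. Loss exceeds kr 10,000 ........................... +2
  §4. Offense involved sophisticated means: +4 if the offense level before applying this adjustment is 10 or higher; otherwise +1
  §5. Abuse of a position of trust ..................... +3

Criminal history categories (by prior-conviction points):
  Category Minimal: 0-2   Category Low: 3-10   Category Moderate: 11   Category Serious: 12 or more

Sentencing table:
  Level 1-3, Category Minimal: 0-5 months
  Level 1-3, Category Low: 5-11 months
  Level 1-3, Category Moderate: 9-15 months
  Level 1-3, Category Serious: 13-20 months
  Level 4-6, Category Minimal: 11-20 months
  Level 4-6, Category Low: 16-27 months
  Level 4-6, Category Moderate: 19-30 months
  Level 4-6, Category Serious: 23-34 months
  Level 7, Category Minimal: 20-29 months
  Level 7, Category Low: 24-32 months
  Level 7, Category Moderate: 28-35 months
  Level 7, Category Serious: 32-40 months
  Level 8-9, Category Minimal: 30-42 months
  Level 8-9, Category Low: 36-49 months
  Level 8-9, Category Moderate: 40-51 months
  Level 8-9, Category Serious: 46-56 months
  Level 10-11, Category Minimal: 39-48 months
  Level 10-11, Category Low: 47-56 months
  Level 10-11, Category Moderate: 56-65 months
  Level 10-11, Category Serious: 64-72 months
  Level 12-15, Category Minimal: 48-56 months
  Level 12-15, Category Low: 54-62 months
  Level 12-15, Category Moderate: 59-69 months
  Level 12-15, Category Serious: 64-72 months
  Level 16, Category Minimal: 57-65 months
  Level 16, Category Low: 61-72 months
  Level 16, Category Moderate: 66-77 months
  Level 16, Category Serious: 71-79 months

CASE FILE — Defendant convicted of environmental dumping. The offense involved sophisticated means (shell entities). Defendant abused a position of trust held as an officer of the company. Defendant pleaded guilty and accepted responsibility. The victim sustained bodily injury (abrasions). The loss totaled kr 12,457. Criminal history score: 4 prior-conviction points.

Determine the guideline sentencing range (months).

Base offense level for environmental dumping: 6.
§1 applies: 6 − 2 = 4.
§2 applies (level before this adjustment is 4 < 12, so +1): 4 + 1 = 5.
§3 applies: 5 + 2 = 7.
§4 applies (level before this adjustment is 7 < 10, so +1): 7 + 1 = 8.
§5 applies: 8 + 3 = 11.
Final offense level: 11.
Criminal history: 4 prior points → Category Low (3-10).
Level 11 falls in the 10-11 band.
Grid: Level 10-11 × Category Low = 47-56 months.

47-56 months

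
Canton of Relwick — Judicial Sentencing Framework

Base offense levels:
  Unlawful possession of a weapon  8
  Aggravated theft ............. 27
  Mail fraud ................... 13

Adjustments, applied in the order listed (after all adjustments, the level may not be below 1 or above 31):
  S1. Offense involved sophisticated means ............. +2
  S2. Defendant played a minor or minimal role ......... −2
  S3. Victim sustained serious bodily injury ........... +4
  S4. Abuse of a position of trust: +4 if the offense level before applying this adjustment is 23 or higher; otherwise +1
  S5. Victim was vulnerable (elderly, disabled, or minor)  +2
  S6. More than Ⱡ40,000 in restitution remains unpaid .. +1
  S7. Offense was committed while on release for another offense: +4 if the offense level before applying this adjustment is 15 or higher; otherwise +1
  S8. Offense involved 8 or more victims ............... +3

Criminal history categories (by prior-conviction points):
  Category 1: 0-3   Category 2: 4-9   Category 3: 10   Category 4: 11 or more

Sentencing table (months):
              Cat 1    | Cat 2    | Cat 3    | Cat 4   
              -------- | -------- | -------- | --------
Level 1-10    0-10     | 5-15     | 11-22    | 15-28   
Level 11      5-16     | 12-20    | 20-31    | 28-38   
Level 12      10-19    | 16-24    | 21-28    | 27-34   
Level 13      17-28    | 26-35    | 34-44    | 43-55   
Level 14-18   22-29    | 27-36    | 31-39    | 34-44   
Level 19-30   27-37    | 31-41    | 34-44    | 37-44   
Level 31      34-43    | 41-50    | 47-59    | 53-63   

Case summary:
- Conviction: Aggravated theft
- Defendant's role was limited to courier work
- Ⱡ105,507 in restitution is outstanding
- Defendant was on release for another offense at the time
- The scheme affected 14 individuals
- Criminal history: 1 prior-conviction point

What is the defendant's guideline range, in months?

34-43 months

Base offense level for aggravated theft: 27.
S1 does not apply.
S2 applies: 27 − 2 = 25.
S3 does not apply.
S4 does not apply.
S6 applies: 25 + 1 = 26.
S7 applies (level before this adjustment is 26 ≥ 15, so +4): 26 + 4 = 30.
S8 applies: 30 + 3 = 33.
Level 33 exceeds the maximum of 31; capped at 31.
Final offense level: 31.
Criminal history: 1 prior point → Category 1 (0-3).
Level 31 falls in the 31 band.
Grid: Level 31 × Category 1 = 34-43 months.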